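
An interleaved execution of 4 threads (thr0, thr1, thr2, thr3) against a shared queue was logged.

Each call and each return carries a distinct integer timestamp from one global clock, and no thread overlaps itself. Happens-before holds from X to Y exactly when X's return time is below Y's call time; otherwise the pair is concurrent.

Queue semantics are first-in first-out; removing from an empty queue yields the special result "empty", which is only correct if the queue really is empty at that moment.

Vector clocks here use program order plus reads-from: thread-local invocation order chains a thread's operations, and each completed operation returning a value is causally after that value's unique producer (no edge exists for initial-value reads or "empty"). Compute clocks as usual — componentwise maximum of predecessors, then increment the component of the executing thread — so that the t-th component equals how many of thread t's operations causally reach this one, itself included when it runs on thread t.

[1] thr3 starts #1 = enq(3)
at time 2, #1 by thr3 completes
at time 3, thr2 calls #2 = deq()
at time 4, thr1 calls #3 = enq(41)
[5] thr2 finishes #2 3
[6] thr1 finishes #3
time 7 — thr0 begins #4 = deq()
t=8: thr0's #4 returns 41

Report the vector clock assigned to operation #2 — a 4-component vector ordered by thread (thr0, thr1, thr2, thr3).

invoked at 1, #1 has no predecessors; its own thr3 bump gives (0, 0, 0, 1)
invoked at 4, #3 has no predecessors; its own thr1 bump gives (0, 1, 0, 0)
#2, invoked 3, takes VC(#1)=(0, 0, 0, 1) under max, adds 1 for thr2 → (0, 0, 1, 1)
#4, invoked 7, takes VC(#3)=(0, 1, 0, 0) under max, adds 1 for thr0 → (1, 1, 0, 0)
target: VC(#2) = (0, 0, 1, 1)

(0, 0, 1, 1)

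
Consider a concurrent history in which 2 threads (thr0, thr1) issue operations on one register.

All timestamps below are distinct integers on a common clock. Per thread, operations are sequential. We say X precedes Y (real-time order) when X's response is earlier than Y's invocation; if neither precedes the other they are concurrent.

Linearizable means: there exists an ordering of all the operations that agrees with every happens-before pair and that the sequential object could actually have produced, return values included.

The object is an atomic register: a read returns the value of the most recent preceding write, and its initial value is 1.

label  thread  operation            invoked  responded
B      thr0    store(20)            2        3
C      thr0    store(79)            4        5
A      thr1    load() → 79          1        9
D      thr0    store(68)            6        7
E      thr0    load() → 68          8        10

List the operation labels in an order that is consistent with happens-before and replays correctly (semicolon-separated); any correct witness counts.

step 1: B store(20) — value 20
step 2: C store(79) — value 79
step 3: A load() → 79 — value 79
step 4: D store(68) — value 68
step 5: E load() → 68 — value 68

B; C; A; D; E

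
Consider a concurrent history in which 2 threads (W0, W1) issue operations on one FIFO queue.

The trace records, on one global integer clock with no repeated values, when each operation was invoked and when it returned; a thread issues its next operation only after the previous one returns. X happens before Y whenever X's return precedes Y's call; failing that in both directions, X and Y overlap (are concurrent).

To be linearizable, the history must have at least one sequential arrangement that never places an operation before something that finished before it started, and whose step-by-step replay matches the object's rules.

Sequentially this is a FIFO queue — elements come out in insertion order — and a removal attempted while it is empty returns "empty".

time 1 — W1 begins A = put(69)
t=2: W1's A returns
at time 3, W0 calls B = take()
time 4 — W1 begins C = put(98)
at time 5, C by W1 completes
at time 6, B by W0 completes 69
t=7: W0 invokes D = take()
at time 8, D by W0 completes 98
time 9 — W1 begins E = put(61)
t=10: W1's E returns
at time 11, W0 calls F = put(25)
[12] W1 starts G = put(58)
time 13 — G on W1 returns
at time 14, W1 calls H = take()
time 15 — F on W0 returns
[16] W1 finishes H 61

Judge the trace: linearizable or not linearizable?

one valid linearization: A, B, C, D, E, F, G, H
step 1: A put(69) — queue <69>
step 2: B take() → 69 — queue <>
step 3: C put(98) — queue <98>
step 4: D take() → 98 — queue <>
step 5: E put(61) — queue <61>
step 6: F put(25) — queue <61,25>
step 7: G put(58) — queue <61,25,58>
step 8: H take() → 61 — queue <25,58>

linearizable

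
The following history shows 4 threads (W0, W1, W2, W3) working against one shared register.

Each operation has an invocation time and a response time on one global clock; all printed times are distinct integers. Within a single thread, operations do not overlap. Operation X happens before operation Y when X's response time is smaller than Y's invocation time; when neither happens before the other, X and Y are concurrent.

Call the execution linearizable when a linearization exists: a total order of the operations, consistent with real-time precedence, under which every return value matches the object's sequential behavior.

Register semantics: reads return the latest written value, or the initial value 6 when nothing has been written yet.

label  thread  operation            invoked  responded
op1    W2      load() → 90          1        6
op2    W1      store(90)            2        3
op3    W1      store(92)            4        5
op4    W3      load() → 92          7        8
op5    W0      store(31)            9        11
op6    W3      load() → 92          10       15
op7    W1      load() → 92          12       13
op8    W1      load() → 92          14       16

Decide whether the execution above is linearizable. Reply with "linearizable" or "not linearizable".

not linearizable

through event 12 a valid linearization exists; event 13 (op7 responding at time 13) ends that
real-time-consistent orders of the 6 completed operations: 3 — all fail the register replay
every completion of the 1 pending operation (op6) was checked; none linearizes
take op1, op2, op3, op4, op5, op7 (pending dropped): step 1 already fails, because op1 load() → 90 cannot occur there
take op2, op1, op3, op4, op5, op7 (pending dropped): step 6 already fails, because op7 load() → 92 cannot occur there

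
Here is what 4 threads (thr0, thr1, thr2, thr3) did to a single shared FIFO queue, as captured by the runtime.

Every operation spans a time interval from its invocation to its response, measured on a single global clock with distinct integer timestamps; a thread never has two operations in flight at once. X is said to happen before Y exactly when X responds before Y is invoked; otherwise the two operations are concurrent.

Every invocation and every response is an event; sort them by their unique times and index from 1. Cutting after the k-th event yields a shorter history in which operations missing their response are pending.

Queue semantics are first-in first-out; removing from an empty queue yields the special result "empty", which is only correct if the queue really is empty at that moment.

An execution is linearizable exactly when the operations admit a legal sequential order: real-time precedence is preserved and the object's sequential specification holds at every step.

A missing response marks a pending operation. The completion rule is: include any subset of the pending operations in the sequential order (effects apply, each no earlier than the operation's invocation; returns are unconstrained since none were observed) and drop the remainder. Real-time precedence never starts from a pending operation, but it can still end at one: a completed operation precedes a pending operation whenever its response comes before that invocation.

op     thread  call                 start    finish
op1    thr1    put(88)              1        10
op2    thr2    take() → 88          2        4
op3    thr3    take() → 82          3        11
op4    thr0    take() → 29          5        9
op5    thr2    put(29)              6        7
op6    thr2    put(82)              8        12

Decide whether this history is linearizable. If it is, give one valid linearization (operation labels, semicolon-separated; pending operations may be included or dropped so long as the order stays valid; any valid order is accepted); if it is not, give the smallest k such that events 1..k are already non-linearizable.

linearizable — witness: op1; op2; op5; op4; op6; op3

1. op1 put(88), leaving queue <88>
2. op2 take() → 88, leaving queue <>
3. op5 put(29), leaving queue <29>
4. op4 take() → 29, leaving queue <>
5. op6 put(82), leaving queue <82>
6. op3 take() → 82, leaving queue <>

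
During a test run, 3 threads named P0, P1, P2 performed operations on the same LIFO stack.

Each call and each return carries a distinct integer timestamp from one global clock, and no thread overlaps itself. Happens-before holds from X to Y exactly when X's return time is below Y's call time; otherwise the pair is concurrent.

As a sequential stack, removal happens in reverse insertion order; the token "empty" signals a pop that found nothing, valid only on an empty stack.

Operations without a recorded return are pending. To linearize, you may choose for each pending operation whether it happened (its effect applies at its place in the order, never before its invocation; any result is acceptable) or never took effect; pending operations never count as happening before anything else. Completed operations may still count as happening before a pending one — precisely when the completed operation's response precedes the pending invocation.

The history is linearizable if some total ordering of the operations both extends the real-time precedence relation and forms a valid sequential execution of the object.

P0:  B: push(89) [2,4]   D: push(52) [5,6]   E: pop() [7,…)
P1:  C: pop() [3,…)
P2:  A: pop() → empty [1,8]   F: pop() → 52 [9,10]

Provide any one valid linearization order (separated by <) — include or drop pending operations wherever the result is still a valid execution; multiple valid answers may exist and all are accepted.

A < B < C < D < F

after step 1 (A pop() → empty): stack <>
after step 2 (B push(89)): stack <89>
after step 3 (C pop() (pending, included)): stack <>
after step 4 (D push(52)): stack <52>
after step 5 (F pop() → 52): stack <>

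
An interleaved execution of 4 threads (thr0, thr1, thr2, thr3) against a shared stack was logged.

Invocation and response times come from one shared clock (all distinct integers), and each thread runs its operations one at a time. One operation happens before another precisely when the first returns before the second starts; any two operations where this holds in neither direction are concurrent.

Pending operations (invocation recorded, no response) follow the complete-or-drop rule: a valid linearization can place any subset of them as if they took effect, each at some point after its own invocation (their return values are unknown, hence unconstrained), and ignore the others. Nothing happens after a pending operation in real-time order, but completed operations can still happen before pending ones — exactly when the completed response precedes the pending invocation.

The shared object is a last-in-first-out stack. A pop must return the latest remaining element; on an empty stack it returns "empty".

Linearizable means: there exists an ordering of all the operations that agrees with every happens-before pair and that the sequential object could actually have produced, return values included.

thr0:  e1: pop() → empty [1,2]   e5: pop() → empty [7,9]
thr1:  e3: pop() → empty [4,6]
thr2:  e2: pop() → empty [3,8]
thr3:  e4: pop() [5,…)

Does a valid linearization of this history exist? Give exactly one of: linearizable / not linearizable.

witness order: e1, e2, e3, e4, e5
step 1: e1 pop() → empty — stack <>
step 2: e2 pop() → empty — stack <>
step 3: e3 pop() → empty — stack <>
step 4: e4 pop() (pending, included) — stack <>
step 5: e5 pop() → empty — stack <>

linearizable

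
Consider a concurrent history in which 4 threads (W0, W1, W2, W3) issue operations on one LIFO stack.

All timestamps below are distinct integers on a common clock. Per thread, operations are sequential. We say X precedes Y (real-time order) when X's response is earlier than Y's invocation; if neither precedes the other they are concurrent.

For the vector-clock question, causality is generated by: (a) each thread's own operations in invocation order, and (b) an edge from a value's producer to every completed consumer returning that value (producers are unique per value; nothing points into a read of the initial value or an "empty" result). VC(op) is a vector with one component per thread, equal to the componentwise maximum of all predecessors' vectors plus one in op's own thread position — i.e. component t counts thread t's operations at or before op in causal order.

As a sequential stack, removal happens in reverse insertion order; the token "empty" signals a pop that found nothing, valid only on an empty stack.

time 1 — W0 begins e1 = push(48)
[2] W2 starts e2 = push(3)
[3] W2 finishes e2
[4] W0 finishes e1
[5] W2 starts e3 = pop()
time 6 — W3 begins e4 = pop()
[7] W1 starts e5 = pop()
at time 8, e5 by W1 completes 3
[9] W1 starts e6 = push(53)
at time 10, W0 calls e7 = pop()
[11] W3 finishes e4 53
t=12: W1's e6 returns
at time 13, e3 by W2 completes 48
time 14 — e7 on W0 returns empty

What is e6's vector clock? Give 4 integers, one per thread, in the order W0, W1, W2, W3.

(0, 2, 1, 0)

root op e2, invoked 2: fresh clock plus W2's own tick → (0, 0, 1, 0)
root op e1, invoked 1: fresh clock plus W0's own tick → (1, 0, 0, 0)
invoked at 7, e5 merges VC(e2)=(0, 0, 1, 0) and bumps W1's slot → (0, 1, 1, 0)
invoked at 10, e7 merges VC(e1)=(1, 0, 0, 0) and bumps W0's slot → (2, 0, 0, 0)
invoked at 9, e6 merges VC(e5)=(0, 1, 1, 0) and bumps W1's slot → (0, 2, 1, 0)
invoked at 5, e3 merges VC(e1)=(1, 0, 0, 0), VC(e2)=(0, 0, 1, 0) and bumps W2's slot → (1, 0, 2, 0)
invoked at 6, e4 merges VC(e6)=(0, 2, 1, 0) and bumps W3's slot → (0, 2, 1, 1)
target: VC(e6) = (0, 2, 1, 0)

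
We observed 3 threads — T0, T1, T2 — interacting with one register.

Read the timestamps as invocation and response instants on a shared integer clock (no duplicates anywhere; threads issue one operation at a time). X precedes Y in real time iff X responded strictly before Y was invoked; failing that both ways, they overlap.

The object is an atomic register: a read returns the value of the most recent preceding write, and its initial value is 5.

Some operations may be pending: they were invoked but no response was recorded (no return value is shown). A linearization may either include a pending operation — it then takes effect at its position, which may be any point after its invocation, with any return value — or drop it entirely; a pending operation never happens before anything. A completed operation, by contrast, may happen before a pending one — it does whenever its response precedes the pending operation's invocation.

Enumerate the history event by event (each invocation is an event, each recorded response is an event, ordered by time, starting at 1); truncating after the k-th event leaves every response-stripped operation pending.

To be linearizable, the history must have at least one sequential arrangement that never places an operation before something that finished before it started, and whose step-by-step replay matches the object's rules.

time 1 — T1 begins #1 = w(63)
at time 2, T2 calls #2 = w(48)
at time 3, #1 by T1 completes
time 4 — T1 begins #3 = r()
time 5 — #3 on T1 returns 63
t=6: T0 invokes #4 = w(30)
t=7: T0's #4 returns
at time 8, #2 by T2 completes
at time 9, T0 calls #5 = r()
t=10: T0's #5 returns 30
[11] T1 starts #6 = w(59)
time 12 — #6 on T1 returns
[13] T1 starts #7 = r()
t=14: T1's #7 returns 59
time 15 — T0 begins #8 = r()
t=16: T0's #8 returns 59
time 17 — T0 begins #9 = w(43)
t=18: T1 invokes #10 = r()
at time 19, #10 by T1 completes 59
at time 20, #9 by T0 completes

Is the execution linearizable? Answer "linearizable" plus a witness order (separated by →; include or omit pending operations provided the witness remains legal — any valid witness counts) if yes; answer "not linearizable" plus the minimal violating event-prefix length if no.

linearizable — witness: #1 → #3 → #2 → #4 → #5 → #6 → #7 → #8 → #10 → #9

1. #1 w(63), leaving value 63
2. #3 r() → 63, leaving value 63
3. #2 w(48), leaving value 48
4. #4 w(30), leaving value 30
5. #5 r() → 30, leaving value 30
6. #6 w(59), leaving value 59
7. #7 r() → 59, leaving value 59
8. #8 r() → 59, leaving value 59
9. #10 r() → 59, leaving value 59
10. #9 w(43), leaving value 43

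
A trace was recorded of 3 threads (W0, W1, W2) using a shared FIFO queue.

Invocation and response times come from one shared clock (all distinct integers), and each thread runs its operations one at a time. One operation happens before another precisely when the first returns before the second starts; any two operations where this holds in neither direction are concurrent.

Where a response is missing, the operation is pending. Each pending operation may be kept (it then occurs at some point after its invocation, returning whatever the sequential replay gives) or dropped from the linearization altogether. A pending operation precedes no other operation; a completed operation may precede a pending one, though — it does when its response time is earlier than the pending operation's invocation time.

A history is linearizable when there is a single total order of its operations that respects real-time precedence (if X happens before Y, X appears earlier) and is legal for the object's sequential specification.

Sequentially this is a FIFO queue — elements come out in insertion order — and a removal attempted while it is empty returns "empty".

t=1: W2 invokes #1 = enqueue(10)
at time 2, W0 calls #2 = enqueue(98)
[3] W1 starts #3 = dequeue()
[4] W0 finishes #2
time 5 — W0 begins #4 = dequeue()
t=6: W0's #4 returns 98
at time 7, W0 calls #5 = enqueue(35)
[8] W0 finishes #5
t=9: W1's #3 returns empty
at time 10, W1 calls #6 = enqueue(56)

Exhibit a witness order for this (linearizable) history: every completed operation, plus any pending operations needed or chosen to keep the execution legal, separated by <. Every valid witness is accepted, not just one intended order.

#2 < #4 < #3 < #1 < #5

after step 1 (#2 enqueue(98)): queue <98>
after step 2 (#4 dequeue() → 98): queue <>
after step 3 (#3 dequeue() → empty): queue <>
after step 4 (#1 enqueue(10) (pending, included)): queue <10>
after step 5 (#5 enqueue(35)): queue <10,35>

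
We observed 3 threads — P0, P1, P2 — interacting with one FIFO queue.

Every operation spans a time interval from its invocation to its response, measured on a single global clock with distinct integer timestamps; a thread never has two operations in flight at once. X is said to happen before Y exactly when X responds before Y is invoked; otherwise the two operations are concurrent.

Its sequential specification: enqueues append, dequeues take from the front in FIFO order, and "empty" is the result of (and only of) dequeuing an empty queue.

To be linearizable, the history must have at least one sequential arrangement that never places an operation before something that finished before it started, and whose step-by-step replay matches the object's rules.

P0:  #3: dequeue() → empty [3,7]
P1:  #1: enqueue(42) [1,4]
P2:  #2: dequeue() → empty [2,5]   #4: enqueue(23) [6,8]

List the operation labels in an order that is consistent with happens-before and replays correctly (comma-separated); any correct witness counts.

1. #2 dequeue() → empty, leaving queue <>
2. #3 dequeue() → empty, leaving queue <>
3. #1 enqueue(42), leaving queue <42>
4. #4 enqueue(23), leaving queue <42,23>

#2, #3, #1, #4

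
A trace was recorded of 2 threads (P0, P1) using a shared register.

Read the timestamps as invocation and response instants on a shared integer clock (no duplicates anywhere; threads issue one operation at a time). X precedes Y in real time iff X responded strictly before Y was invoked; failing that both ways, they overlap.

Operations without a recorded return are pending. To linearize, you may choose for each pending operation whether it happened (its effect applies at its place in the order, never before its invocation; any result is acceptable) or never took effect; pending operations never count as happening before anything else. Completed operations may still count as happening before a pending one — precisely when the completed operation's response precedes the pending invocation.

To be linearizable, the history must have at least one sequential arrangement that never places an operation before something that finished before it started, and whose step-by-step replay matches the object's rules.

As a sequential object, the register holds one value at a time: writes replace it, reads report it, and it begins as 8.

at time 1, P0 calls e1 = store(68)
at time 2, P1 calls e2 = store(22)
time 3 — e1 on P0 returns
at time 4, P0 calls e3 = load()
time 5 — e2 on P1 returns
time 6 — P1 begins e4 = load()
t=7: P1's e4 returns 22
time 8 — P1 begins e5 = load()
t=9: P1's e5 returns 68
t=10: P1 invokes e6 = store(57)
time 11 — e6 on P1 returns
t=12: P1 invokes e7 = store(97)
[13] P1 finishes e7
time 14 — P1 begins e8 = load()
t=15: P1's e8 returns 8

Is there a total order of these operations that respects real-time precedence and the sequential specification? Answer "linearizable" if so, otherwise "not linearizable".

prefix check: 1..8 passes, 1..9 fails once e5's time-9 response joins
checked exhaustively: 2 real-time-consistent orders of 4 completed operations, zero legal register replays
include/drop combinations of the 1 pending operation (e3) were all tried; none helps
sample order e1, e2, e4, e5 (pending dropped) stalls at step 4 — e5 load() → 68 has no legal effect
sample order e2, e1, e4, e5 (pending dropped) stalls at step 3 — e4 load() → 22 has no legal effect

not linearizable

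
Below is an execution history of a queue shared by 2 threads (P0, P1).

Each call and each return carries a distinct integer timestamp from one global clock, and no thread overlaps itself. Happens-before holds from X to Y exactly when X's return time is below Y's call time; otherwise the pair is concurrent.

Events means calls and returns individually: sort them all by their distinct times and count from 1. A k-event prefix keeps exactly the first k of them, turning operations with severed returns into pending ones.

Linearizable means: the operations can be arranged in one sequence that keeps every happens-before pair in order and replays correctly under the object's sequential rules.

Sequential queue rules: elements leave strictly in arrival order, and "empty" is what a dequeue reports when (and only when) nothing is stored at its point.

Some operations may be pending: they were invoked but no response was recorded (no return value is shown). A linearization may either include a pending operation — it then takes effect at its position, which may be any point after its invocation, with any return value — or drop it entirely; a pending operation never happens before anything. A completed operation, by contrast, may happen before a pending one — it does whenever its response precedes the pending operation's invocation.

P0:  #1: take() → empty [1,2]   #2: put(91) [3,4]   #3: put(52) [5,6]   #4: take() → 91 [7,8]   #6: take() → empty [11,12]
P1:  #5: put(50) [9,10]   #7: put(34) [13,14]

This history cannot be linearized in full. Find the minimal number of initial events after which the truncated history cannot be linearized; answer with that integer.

events 1..11 are still linearizable — one witness is #1, #2, #3, #4, #5:
after step 1 (#1 take() → empty): queue <>
after step 2 (#2 put(91)): queue <91>
after step 3 (#3 put(52)): queue <91,52>
after step 4 (#4 take() → 91): queue <52>
after step 5 (#5 put(50)): queue <52,50>
include event 12 — #6 responding at 12 — and every candidate order breaks
one such order, #1, #2, #3, #4, #5, #6, breaks at step 6 where #6 take() → empty is illegal

12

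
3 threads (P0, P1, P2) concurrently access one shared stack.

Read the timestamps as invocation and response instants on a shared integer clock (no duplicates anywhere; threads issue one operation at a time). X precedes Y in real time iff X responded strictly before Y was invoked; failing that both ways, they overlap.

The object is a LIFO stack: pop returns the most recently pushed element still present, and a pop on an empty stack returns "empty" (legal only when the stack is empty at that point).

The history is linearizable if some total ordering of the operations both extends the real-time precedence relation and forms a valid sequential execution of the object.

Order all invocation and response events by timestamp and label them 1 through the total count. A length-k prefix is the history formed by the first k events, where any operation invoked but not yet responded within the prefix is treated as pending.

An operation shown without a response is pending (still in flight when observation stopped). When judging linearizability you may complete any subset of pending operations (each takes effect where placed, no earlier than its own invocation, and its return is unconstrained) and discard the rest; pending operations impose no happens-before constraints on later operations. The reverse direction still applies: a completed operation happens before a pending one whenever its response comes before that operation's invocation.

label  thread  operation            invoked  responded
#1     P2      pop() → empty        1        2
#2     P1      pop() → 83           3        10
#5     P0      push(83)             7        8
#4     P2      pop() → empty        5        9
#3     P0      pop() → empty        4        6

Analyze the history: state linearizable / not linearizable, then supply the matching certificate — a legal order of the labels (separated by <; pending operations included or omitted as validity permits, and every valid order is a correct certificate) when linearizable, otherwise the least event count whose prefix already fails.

linearizable — witness: #1 < #3 < #4 < #5 < #2

after step 1 (#1 pop() → empty): stack <>
after step 2 (#3 pop() → empty): stack <>
after step 3 (#4 pop() → empty): stack <>
after step 4 (#5 push(83)): stack <83>
after step 5 (#2 pop() → 83): stack <>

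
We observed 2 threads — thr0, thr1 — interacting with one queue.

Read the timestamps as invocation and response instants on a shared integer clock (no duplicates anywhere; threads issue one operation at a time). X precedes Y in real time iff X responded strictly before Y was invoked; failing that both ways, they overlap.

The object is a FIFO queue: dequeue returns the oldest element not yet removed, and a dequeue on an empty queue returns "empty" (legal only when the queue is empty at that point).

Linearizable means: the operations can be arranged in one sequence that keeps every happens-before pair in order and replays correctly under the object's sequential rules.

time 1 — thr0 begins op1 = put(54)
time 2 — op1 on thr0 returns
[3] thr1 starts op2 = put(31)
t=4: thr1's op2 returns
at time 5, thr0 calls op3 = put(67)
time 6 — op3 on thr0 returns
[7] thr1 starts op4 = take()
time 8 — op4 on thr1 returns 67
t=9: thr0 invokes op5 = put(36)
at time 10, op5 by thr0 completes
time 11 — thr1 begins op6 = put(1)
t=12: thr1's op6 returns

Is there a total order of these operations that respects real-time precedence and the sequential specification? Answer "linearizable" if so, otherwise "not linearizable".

not linearizable

cut after 7 events: linearizable; cut after 8 events (op4 responds, time 8): not linearizable
a single order respects real time; the 4 completed queue operations fail replay along it
e.g. op1, op2, op3, op4: illegal at step 4, since op4 take() → 67 cannot apply there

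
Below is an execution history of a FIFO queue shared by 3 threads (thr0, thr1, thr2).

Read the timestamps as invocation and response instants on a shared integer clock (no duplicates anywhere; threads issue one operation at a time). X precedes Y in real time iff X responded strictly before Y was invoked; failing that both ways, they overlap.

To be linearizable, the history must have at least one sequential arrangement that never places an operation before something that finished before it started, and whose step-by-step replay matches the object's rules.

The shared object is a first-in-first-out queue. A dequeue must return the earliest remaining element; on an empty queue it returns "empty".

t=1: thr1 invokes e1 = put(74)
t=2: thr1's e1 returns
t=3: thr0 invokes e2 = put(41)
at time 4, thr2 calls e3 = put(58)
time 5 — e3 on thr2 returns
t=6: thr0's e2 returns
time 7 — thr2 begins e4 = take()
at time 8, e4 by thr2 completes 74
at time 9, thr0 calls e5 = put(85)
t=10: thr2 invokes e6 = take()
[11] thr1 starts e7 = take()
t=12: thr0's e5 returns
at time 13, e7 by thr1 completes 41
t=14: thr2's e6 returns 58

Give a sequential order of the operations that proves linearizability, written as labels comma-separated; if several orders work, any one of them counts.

after step 1 (e1 put(74)): queue <74>
after step 2 (e2 put(41)): queue <74,41>
after step 3 (e3 put(58)): queue <74,41,58>
after step 4 (e4 take() → 74): queue <41,58>
after step 5 (e5 put(85)): queue <41,58,85>
after step 6 (e7 take() → 41): queue <58,85>
after step 7 (e6 take() → 58): queue <85>

e1, e2, e3, e4, e5, e7, e6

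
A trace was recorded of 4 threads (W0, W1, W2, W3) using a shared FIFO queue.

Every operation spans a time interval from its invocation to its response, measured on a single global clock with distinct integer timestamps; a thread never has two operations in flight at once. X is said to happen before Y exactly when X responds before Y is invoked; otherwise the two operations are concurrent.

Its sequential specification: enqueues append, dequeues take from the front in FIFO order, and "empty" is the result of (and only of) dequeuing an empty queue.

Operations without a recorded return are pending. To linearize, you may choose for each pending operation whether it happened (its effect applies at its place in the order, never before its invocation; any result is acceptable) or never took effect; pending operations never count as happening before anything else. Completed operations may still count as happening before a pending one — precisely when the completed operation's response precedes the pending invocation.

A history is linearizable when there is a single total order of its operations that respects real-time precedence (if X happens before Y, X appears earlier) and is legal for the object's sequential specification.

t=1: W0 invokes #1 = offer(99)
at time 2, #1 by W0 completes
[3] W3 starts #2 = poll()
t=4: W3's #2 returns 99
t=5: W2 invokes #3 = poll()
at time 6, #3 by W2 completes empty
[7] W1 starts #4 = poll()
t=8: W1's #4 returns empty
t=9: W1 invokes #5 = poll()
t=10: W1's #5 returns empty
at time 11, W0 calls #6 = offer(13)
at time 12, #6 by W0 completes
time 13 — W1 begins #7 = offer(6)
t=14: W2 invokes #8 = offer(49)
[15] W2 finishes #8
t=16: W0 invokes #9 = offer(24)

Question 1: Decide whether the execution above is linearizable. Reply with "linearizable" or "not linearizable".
a witness: #1, #2, #3, #4, #5, #6, #7, #8
step 1: #1 offer(99) — queue <99>
step 2: #2 poll() → 99 — queue <>
step 3: #3 poll() → empty — queue <>
step 4: #4 poll() → empty — queue <>
step 5: #5 poll() → empty — queue <>
step 6: #6 offer(13) — queue <13>
step 7: #7 offer(6) (pending, included) — queue <13,6>
step 8: #8 offer(49) — queue <13,6,49>

linearizable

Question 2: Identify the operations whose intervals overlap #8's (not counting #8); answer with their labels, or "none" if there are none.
concurrent with #8 ([14,15]): every op whose interval crosses 14..15
#1 [1,2]: before
#2 [3,4]: before
#3 [5,6]: before
#4 [7,8]: before
#5 [9,10]: before
#6 [11,12]: before
#7 [13,…): concurrent
#9 [16,…): after

#7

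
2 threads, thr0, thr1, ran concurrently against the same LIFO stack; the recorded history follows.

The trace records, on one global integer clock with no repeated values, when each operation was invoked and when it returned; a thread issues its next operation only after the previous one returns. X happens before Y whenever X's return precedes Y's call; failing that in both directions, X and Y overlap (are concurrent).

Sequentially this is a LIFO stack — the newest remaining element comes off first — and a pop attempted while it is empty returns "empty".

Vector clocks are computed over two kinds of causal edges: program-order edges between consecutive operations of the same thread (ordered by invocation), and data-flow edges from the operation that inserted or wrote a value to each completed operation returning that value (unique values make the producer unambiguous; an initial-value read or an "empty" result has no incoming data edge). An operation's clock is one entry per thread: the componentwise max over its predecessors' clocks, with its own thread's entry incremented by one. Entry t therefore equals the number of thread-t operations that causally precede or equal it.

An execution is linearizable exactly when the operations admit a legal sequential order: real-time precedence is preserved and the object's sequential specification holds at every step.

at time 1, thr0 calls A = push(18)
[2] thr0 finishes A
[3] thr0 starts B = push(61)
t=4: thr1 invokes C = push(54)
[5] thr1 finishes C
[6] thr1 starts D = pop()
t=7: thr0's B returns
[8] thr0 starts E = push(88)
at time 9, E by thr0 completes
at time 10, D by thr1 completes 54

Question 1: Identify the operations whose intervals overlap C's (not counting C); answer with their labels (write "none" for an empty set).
Answer: B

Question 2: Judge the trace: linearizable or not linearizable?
witness order: A, B, C, D, E
step 1: A push(18) — stack <18>
step 2: B push(61) — stack <18,61>
step 3: C push(54) — stack <18,61,54>
step 4: D pop() → 54 — stack <18,61>
step 5: E push(88) — stack <18,61,88>

linearizable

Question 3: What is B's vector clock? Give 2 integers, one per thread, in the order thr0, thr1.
Answer: (2, 0)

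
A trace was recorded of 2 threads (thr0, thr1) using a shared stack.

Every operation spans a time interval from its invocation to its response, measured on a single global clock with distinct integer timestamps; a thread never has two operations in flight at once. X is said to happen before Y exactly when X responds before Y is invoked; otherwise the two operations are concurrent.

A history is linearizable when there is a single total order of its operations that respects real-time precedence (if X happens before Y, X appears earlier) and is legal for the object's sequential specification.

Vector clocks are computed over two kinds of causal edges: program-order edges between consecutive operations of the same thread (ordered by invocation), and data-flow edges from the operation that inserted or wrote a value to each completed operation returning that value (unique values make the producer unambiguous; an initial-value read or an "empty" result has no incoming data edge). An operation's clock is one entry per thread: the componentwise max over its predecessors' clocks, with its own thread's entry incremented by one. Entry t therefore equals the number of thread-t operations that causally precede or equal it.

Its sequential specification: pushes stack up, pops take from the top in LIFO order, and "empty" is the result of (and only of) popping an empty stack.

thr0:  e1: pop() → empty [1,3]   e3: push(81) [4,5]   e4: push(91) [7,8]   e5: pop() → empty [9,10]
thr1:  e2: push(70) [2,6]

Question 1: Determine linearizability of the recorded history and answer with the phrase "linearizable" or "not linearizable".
not linearizable

already the first 10 events (up to e5's response at time 10) admit no linearization; the first 9 still do
real-time-consistent orders of the 5 completed operations: 3 — all fail the stack replay
take e1, e2, e3, e4, e5: step 5 already fails, because e5 pop() → empty cannot occur there
take e1, e3, e2, e4, e5: step 5 already fails, because e5 pop() → empty cannot occur there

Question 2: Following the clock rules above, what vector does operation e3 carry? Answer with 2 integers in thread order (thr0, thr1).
Answer: (2, 0)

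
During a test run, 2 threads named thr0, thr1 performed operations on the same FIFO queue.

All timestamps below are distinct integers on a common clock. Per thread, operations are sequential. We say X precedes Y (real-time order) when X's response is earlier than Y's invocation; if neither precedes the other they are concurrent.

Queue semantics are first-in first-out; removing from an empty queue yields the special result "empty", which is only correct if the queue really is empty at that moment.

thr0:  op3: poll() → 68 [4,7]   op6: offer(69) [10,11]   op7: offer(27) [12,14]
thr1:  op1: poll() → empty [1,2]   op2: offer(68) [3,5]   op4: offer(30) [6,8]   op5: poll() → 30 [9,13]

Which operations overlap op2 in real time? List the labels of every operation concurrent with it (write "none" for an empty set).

concurrent with op2 ([3,5]): every op whose interval crosses 3..5
op1 [1,2]: before
op3 [4,7]: concurrent
op4 [6,8]: after
op5 [9,13]: after
op6 [10,11]: after
op7 [12,14]: after

op3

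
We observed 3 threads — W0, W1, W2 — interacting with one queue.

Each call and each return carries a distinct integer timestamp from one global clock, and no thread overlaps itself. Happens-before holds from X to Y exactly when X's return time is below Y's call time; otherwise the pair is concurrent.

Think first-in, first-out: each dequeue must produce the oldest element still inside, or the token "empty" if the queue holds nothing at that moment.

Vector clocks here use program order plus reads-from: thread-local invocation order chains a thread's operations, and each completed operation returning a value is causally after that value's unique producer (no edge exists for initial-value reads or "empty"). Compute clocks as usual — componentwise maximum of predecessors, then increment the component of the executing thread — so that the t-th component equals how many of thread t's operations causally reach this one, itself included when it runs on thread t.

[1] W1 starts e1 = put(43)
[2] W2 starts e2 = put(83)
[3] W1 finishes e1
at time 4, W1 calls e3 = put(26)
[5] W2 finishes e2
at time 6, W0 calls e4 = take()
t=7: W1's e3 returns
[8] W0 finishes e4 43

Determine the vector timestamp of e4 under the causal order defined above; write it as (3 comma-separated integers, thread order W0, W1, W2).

(1, 1, 0)

no predecessors for e2 (invoked 2): W2 increments from zero → (0, 0, 1)
no predecessors for e1 (invoked 1): W1 increments from zero → (0, 1, 0)
e3 (invocation 4): componentwise max over VC(e1)=(0, 1, 0), +1 at W1, giving (0, 2, 0)
e4 (invocation 6): componentwise max over VC(e1)=(0, 1, 0), +1 at W0, giving (1, 1, 0)
target: VC(e4) = (1, 1, 0)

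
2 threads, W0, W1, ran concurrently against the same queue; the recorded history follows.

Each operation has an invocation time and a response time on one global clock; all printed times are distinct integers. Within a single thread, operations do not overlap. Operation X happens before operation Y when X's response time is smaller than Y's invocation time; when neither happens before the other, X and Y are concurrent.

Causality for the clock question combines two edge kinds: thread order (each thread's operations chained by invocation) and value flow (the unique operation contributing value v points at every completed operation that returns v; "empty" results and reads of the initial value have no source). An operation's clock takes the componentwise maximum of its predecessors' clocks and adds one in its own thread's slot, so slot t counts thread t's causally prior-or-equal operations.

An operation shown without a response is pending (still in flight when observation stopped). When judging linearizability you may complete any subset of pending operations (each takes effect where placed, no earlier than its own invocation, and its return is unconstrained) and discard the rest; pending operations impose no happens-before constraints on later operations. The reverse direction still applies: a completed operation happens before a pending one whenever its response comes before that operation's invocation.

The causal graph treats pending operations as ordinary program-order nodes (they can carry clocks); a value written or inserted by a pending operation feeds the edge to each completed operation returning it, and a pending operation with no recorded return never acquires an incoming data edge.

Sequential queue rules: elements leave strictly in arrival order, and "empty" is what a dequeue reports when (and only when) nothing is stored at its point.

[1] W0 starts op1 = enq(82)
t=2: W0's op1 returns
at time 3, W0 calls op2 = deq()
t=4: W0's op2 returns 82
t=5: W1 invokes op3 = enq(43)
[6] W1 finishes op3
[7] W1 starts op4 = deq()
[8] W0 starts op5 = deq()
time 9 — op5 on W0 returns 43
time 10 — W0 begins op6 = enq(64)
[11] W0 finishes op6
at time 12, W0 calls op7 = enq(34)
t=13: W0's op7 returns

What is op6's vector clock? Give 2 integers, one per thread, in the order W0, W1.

(4, 1)

no predecessors for op3 (invoked 5): W1 increments from zero → (0, 1)
no predecessors for op1 (invoked 1): W0 increments from zero → (1, 0)
VC(op4, invoked at 7): max of VC(op3)=(0, 1), then +1 on thread W1 → (0, 2)
VC(op2, invoked at 3): max of VC(op1)=(1, 0), then +1 on thread W0 → (2, 0)
VC(op5, invoked at 8): max of VC(op2)=(2, 0), VC(op3)=(0, 1), then +1 on thread W0 → (3, 1)
VC(op6, invoked at 10): max of VC(op5)=(3, 1), then +1 on thread W0 → (4, 1)
VC(op7, invoked at 12): max of VC(op6)=(4, 1), then +1 on thread W0 → (5, 1)
target: VC(op6) = (4, 1)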